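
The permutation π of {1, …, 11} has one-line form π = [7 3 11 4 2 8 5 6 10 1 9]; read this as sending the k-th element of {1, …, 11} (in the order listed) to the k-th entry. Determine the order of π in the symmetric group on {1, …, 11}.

The disjoint-cycle form of π has cycle lengths 8, 2, 1.
Since disjoint cycles commute, ord(π) = lcm(8, 2) = 8.

8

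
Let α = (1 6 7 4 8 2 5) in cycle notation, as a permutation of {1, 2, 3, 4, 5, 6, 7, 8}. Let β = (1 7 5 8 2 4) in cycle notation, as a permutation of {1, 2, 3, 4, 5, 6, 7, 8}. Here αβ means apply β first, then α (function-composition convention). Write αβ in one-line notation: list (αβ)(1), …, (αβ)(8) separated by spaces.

4 8 3 6 2 7 1 5

(αβ)(x) = α(β(x)). Computing each image: α(β(1)) = α(7) = 4, α(β(2)) = α(4) = 8, α(β(3)) = α(3) = 3, α(β(4)) = α(1) = 6, α(β(5)) = α(8) = 2, α(β(6)) = α(6) = 7, α(β(7)) = α(5) = 1, α(β(8)) = α(2) = 5.
Hence αβ = [4 8 3 6 2 7 1 5].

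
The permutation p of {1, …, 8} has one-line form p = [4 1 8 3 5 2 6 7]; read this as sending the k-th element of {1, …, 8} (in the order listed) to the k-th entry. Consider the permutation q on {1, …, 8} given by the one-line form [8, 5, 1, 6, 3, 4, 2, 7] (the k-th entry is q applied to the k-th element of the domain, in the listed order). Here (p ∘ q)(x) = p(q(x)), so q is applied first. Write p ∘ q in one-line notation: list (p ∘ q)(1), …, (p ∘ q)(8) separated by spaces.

For each element, apply q then p: 1 → 8 → 7; 2 → 5 → 5; 3 → 1 → 4; 4 → 6 → 2; 5 → 3 → 8; 6 → 4 → 3; 7 → 2 → 1; 8 → 7 → 6.
So p ∘ q in one-line form is 7 5 4 2 8 3 1 6.

7 5 4 2 8 3 1 6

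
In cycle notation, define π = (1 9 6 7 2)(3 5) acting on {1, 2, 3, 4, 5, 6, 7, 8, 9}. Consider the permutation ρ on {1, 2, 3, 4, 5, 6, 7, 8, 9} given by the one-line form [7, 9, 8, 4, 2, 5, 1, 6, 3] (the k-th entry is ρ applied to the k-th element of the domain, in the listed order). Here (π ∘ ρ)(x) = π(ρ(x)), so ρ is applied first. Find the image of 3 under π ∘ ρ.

(π ∘ ρ)(3) = π(ρ(3)). ρ(3) = 8, then π(8) = 8. So (π ∘ ρ)(3) = 8.

8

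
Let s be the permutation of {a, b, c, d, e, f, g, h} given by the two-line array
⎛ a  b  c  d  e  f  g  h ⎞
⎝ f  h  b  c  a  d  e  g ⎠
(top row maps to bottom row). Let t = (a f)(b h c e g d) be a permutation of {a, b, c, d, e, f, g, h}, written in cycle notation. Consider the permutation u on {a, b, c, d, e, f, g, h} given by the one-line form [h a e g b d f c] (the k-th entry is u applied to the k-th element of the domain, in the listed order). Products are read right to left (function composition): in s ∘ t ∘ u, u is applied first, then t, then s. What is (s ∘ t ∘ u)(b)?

Chase b: u(b) = a; t(a) = f; s(f) = d. Hence (s ∘ t ∘ u)(b) = d.

d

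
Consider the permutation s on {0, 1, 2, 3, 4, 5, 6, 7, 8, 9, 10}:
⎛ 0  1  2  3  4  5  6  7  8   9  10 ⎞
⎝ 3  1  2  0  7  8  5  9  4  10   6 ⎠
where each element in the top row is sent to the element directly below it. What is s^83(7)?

4

Tracing 7 → 9 → … returns to 7 after 7 steps, so 7 lies in a 7-cycle (4, 7, 9, 10, 6, 5, 8).
On a 7-cycle, s^7 is the identity, so s^83 = s^6 there (83 ≡ 6 mod 7).
Advancing 6 steps from 7: 7 → 9 → 10 → 6 → 5 → 8 → 4.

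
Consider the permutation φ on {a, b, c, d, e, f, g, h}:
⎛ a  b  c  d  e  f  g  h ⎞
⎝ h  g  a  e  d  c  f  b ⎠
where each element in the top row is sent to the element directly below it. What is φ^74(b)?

f

Tracing b → g → … returns to b after 6 steps, so b lies in a 6-cycle (a, h, b, g, f, c).
Powers repeat with period 6 on this cycle, and 74 mod 6 = 2, so φ^74(b) = φ^2(b).
Advancing 2 steps from b: b → g → f.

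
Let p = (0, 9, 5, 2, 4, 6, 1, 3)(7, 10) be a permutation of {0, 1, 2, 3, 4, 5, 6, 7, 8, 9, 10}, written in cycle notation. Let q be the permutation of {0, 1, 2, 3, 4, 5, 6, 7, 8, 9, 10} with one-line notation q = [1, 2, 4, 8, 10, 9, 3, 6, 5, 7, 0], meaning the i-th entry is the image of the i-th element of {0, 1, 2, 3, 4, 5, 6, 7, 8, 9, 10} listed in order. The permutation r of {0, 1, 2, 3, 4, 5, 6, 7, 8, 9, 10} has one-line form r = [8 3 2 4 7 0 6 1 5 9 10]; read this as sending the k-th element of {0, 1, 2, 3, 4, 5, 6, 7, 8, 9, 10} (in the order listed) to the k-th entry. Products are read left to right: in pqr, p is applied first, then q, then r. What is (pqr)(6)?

2

Chase 6: p(6) = 1; q(1) = 2; r(2) = 2. Hence (pqr)(6) = 2.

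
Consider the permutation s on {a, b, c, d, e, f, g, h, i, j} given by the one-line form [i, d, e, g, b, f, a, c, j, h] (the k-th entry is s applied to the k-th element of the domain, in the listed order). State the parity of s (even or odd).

In disjoint-cycle form the cycle lengths are 9, 1.
A cycle is odd iff its length is even; s has 0 even-length cycles, so sgn(s) = (−1)^0 and s is even.

even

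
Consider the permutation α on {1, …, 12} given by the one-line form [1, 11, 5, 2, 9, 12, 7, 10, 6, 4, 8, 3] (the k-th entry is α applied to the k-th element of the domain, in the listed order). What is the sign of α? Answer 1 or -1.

1

In disjoint-cycle form the cycle lengths are 5, 5, 1, 1.
A cycle is odd iff its length is even; α has 0 even-length cycles, so sgn(α) = (−1)^0 and α is even.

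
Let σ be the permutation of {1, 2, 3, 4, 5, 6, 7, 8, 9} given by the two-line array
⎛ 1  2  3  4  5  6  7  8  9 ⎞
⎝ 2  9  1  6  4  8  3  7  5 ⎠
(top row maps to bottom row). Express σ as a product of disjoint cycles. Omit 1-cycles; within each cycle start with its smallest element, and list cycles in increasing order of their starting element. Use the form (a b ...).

Start at 1 and follow images: 1 → 2 → 9 → 5 → 4 → 6 → 8 → 7 → 3 → 1, giving the cycle (1 2 9 5 4 6 8 7 3).
Repeating from the next unused element and collecting all non-trivial cycles gives (1 2 9 5 4 6 8 7 3).

(1 2 9 5 4 6 8 7 3)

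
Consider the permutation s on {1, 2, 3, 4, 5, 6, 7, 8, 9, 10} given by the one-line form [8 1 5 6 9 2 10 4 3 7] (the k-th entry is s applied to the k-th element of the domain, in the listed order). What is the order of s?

Writing s as disjoint cycles, the cycle lengths are 5, 3, 2.
The order of s is the least common multiple of its cycle lengths: lcm(5, 3, 2) = 30.

30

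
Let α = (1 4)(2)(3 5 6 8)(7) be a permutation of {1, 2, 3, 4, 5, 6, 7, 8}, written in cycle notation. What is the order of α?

The disjoint cycles have lengths 4, 2, 1, 1.
The order is lcm(4, 2) = 4.

4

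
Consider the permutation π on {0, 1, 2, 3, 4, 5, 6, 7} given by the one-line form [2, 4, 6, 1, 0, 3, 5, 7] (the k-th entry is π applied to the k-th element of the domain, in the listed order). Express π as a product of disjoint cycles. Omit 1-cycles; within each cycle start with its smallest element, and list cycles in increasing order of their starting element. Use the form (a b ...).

Iterating π from 0 gives 0 → 2 → 6 → 5 → 3 → 1 → 4 → 0; that is the 7-cycle (0 2 6 5 3 1 4).
Continuing from each remaining unvisited element yields (0 2 6 5 3 1 4).

(0 2 6 5 3 1 4)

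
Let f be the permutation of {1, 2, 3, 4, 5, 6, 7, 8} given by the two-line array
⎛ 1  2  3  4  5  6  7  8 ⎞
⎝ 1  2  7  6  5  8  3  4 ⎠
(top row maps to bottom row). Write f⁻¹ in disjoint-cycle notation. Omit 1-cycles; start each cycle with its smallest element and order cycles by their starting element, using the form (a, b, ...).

(3, 7)(4, 8, 6)

First write f in disjoint cycles: (3, 7)(4, 6, 8).
The inverse reverses every cycle; in canonical form, f⁻¹ = (3, 7)(4, 8, 6).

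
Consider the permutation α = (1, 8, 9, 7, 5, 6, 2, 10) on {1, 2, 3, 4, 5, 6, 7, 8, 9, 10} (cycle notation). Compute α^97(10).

10 lies in the 8-cycle (1, 8, 9, 7, 5, 6, 2, 10).
Since the cycle has length 8, α^97 acts on it the same as α^1 (97 mod 8 = 1).
Advancing 1 step from 10: 10 → 1.

1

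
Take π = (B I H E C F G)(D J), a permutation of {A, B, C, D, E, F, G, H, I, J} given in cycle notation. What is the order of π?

The cycle type of π is (7, 2, 1).
The order of π is the least common multiple of its cycle lengths: lcm(7, 2) = 14.

14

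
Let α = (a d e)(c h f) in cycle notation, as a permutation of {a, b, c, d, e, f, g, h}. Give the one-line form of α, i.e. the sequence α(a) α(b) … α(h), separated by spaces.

d b h e a c g f

Image by image: a→d, b→b, c→h, d→e, e→a, f→c, g→g, h→f.
Listing these in domain order gives d b h e a c g f.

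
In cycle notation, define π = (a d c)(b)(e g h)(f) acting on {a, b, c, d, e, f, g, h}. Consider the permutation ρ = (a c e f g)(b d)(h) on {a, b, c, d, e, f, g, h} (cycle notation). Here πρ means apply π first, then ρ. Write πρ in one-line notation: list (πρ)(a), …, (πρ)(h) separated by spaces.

For each element, apply π then ρ: a → d → b; b → b → d; c → a → c; d → c → e; e → g → a; f → f → g; g → h → h; h → e → f.
Collecting the images, πρ = [b d c e a g h f].

b d c e a g h f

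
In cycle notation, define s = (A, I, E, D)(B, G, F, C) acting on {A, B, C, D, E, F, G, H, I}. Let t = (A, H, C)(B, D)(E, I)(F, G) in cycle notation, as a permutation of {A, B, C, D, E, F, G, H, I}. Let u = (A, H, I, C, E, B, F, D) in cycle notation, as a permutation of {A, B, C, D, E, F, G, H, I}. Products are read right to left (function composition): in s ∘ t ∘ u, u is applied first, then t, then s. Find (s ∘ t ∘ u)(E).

Chase E: u(E) = B; t(B) = D; s(D) = A. Hence (s ∘ t ∘ u)(E) = A.

A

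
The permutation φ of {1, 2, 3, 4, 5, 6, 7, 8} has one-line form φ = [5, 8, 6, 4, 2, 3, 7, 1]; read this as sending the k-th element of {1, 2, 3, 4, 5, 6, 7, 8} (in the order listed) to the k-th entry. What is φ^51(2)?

Tracing 2 → 8 → … returns to 2 after 4 steps, so 2 lies in a 4-cycle (1, 5, 2, 8).
Powers repeat with period 4 on this cycle, and 51 mod 4 = 3, so φ^51(2) = φ^3(2).
Advancing 3 steps from 2: 2 → 8 → 1 → 5.

5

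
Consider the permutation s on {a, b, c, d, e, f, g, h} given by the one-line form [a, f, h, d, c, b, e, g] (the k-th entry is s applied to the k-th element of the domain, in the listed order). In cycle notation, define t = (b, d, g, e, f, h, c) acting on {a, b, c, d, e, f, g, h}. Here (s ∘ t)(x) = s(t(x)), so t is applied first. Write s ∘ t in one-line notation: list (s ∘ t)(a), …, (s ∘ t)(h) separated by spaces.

a d f e b g c h

Chase each element through t then s: a → a → a; b → d → d; c → b → f; d → g → e; e → f → b; f → h → g; g → e → c; h → c → h.
So s ∘ t in one-line form is a d f e b g c h.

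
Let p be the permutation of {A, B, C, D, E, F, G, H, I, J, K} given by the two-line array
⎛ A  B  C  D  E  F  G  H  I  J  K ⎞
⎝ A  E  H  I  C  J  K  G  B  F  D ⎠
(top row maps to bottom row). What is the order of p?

The disjoint-cycle form of p has cycle lengths 8, 2, 1.
The order of p is the least common multiple of its cycle lengths: lcm(8, 2) = 8.

8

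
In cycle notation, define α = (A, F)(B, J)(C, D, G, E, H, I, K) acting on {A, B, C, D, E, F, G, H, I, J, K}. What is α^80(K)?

K lies in the 7-cycle (C, D, G, E, H, I, K).
Since the cycle has length 7, α^80 acts on it the same as α^3 (80 mod 7 = 3).
Advancing 3 steps from K: K → C → D → G.

G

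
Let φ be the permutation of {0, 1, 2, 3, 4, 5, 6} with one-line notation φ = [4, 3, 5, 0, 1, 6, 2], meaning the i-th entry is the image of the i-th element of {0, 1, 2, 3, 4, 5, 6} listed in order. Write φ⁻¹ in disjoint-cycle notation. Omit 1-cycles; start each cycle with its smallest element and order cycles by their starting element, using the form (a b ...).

The cycle decomposition of φ is (0 4 1 3)(2 5 6).
The inverse reverses every cycle; in canonical form, φ⁻¹ = (0 3 1 4)(2 6 5).

(0 3 1 4)(2 6 5)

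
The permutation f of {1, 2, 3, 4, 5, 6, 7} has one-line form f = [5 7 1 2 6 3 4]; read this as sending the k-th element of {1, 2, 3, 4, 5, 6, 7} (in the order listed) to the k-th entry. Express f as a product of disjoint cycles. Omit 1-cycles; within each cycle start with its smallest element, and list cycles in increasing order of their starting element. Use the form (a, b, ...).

(1, 5, 6, 3)(2, 7, 4)

From 1: 1 → 5 → 6 → 3 → 1, closing the cycle (1, 5, 6, 3).
Repeating from the next unused element and collecting all non-trivial cycles gives (1, 5, 6, 3)(2, 7, 4).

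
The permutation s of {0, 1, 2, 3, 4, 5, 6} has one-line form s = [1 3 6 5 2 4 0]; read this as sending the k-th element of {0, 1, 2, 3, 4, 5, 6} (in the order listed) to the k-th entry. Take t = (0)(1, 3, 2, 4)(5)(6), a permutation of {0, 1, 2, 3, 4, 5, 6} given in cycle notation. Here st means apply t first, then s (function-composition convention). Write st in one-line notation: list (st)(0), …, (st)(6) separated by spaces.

For each element, apply t then s: 0 → 0 → 1; 1 → 3 → 5; 2 → 4 → 2; 3 → 2 → 6; 4 → 1 → 3; 5 → 5 → 4; 6 → 6 → 0.
Collecting the images, st = [1 5 2 6 3 4 0].

1 5 2 6 3 4 0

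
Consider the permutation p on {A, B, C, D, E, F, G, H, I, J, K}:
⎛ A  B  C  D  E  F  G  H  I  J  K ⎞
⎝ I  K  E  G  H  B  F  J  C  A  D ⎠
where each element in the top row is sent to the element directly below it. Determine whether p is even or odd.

In disjoint-cycle form the cycle lengths are 6, 5.
A cycle of length ℓ contributes ℓ−1 transpositions, so p is a product of 5 + 4 = 9 transpositions — odd.

odd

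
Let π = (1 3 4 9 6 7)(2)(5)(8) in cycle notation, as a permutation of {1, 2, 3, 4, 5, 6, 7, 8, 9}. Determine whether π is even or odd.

The cycle lengths are 6, 1, 1, 1.
A cycle of length ℓ contributes ℓ−1 transpositions, so π is a product of 5 transpositions — odd.

odd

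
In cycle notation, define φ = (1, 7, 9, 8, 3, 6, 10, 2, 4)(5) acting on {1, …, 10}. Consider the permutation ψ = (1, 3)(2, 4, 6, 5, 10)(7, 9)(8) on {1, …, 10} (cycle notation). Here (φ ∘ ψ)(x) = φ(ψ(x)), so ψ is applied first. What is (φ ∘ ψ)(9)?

9

ψ(9) = 7, then φ(7) = 9; composing gives (φ ∘ ψ)(9) = 9.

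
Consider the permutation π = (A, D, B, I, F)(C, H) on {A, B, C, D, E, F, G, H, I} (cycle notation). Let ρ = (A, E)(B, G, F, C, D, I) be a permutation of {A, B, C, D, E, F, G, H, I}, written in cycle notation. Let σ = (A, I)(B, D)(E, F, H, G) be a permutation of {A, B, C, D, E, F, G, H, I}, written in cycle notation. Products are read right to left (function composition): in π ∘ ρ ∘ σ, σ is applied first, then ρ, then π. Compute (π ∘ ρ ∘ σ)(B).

F

Chase B: σ(B) = D; ρ(D) = I; π(I) = F. Hence (π ∘ ρ ∘ σ)(B) = F.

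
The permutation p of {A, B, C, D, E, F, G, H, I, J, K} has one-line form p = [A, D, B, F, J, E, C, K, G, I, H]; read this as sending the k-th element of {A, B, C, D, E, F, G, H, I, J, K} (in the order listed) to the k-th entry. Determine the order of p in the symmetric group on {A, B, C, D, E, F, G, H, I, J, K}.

8

Writing p as disjoint cycles, the cycle lengths are 8, 2, 1.
The order is lcm(8, 2) = 8.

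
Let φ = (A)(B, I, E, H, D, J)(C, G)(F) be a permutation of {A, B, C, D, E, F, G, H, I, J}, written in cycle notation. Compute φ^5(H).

H lies in the 6-cycle (B, I, E, H, D, J).
Advancing 5 steps from H: H → D → J → B → I → E.

E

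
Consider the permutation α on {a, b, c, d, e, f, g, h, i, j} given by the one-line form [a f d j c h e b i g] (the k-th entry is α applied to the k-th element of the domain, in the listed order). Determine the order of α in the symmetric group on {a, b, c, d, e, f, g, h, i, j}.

Writing α as disjoint cycles, the cycle lengths are 5, 3, 1, 1.
Since disjoint cycles commute, ord(α) = lcm(5, 3) = 15.

15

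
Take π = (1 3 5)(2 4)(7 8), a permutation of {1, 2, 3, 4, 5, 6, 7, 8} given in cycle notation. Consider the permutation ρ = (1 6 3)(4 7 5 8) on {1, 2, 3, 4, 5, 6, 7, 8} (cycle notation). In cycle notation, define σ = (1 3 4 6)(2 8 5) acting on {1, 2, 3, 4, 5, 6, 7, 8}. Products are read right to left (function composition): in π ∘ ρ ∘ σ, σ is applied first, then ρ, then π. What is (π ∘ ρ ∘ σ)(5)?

(π ∘ ρ ∘ σ)(5) = π(ρ(σ(5))). σ(5) = 2, then ρ(2) = 2, then π(2) = 4, so the result is 4.

4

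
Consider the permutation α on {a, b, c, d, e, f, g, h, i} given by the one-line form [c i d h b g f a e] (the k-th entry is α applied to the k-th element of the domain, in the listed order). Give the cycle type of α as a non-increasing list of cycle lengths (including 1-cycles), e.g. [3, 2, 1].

The disjoint cycles are (a c d h)(b i e)(f g), with lengths 4, 3, 2 in non-increasing order.

[4, 3, 2]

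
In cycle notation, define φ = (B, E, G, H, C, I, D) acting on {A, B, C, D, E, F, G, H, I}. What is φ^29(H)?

H lies in the 7-cycle (B, E, G, H, C, I, D).
Since the cycle has length 7, φ^29 acts on it the same as φ^1 (29 mod 7 = 1).
Stepping 1 place around the cycle: H → C.

C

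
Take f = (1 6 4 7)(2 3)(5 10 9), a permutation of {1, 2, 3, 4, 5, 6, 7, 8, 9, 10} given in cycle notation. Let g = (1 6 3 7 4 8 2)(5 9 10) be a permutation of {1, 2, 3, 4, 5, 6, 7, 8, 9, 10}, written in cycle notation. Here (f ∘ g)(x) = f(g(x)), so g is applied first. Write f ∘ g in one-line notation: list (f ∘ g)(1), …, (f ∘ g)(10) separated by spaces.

4 6 1 8 5 2 7 3 9 10

(f ∘ g)(x) = f(g(x)). Computing each image: f(g(1)) = f(6) = 4, f(g(2)) = f(1) = 6, f(g(3)) = f(7) = 1, f(g(4)) = f(8) = 8, f(g(5)) = f(9) = 5, f(g(6)) = f(3) = 2, f(g(7)) = f(4) = 7, f(g(8)) = f(2) = 3, f(g(9)) = f(10) = 9, f(g(10)) = f(5) = 10.
Hence f ∘ g = [4 6 1 8 5 2 7 3 9 10].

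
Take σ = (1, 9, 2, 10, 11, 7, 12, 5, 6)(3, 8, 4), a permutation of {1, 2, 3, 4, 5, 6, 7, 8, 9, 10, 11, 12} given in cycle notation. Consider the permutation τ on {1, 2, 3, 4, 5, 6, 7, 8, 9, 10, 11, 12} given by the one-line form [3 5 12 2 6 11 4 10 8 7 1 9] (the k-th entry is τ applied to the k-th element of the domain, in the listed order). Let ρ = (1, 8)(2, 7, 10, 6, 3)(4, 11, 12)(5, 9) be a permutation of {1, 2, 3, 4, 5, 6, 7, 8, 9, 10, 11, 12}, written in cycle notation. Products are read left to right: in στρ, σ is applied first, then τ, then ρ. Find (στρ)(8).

7

Chase 8: σ(8) = 4; τ(4) = 2; ρ(2) = 7. Hence (στρ)(8) = 7.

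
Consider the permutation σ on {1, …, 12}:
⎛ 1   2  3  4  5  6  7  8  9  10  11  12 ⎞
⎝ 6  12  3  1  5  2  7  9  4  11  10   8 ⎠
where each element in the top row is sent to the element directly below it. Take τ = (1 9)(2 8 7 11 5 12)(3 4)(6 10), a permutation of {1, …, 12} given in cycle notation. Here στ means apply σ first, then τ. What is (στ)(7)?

(στ)(7) = τ(σ(7)). σ(7) = 7, then τ(7) = 11. So (στ)(7) = 11.

11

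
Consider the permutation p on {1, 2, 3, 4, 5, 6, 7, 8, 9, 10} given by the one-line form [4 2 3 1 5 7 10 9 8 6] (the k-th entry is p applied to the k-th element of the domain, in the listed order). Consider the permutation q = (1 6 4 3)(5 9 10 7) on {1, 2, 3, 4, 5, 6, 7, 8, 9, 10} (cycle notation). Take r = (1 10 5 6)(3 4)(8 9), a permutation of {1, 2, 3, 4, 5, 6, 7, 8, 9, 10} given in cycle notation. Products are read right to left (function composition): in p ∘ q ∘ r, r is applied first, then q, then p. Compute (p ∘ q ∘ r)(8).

Apply the permutations in order: r(8) = 9, then q(9) = 10, then p(10) = 6. So (p ∘ q ∘ r)(8) = 6.

6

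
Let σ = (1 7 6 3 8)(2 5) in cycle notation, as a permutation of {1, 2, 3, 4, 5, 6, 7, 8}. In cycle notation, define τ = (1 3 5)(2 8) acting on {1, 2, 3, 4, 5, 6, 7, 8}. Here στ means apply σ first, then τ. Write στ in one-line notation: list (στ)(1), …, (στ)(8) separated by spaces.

Chase each element through σ then τ: 1 → 7 → 7; 2 → 5 → 1; 3 → 8 → 2; 4 → 4 → 4; 5 → 2 → 8; 6 → 3 → 5; 7 → 6 → 6; 8 → 1 → 3.
Collecting the images, στ = [7 1 2 4 8 5 6 3].

7 1 2 4 8 5 6 3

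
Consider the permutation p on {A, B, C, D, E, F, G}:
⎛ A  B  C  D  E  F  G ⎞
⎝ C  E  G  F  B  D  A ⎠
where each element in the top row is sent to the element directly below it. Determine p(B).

E

The entry below B in the array is E, so p(B) = E.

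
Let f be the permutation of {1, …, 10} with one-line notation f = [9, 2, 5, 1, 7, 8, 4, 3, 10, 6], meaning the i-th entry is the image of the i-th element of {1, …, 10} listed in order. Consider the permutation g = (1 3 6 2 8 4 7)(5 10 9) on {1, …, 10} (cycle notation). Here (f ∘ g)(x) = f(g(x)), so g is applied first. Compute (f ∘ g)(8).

1

First apply g: g(8) = 4, then f(4) = 1. Thus (f ∘ g)(8) = 1.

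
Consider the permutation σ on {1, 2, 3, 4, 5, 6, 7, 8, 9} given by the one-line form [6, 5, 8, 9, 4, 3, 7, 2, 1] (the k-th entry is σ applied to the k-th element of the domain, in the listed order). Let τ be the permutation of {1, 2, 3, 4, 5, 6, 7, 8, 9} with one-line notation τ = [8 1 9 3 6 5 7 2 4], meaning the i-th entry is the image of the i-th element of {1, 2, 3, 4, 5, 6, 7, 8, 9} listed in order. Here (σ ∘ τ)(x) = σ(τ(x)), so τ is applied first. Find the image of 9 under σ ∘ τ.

First apply τ: τ(9) = 4, then σ(4) = 9. Thus (σ ∘ τ)(9) = 9.

9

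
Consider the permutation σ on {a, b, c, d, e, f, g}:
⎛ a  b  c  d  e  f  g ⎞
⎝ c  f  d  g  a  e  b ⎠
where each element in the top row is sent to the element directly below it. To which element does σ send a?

The entry below a in the array is c, so σ(a) = c.

c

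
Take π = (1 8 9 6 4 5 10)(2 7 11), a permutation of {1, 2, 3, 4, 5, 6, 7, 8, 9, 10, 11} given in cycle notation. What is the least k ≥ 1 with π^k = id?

The disjoint cycles have lengths 7, 3, 1.
The order of π is the least common multiple of its cycle lengths: lcm(7, 3) = 21.

21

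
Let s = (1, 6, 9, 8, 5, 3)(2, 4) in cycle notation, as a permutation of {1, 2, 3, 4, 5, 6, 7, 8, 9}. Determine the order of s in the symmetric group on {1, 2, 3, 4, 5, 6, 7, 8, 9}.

The cycle type of s is (6, 2, 1).
The order is lcm(6, 2) = 6.

6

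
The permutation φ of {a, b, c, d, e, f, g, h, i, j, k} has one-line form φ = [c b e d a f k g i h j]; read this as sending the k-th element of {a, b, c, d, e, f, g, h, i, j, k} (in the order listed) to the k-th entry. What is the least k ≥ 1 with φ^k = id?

Writing φ as disjoint cycles, the cycle lengths are 4, 3, 1, 1, 1, 1.
The order of φ is the least common multiple of its cycle lengths: lcm(4, 3) = 12.

12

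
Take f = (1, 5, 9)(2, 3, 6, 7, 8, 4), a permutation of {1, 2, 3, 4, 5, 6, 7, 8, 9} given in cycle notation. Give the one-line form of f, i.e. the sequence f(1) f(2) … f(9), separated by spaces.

5 3 6 2 9 7 8 4 1

Image by image: 1↦5, 2↦3, 3↦6, 4↦2, 5↦9, 6↦7, 7↦8, 8↦4, 9↦1.
So the one-line form is 5 3 6 2 9 7 8 4 1.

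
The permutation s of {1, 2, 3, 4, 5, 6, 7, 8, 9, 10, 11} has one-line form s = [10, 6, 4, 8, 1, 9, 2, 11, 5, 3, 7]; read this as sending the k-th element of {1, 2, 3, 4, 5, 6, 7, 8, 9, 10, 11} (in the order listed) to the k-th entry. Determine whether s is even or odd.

even

In disjoint-cycle form the cycle lengths are 11.
A cycle of length ℓ contributes ℓ−1 transpositions, so s is a product of 10 transpositions — even.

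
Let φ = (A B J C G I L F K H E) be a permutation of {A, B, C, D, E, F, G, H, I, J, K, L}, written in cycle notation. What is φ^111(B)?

J

B lies in the 11-cycle (A B J C G I L F K H E).
Since the cycle has length 11, φ^111 acts on it the same as φ^1 (111 mod 11 = 1).
Advancing 1 step from B: B → J.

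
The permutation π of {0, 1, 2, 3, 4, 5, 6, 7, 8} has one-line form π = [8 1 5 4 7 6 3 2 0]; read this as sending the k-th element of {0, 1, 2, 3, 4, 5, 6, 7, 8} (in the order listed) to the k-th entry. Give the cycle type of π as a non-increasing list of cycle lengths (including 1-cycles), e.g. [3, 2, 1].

The disjoint cycles are (0 8)(1)(2 5 6 3 4 7), with lengths 6, 2, 1 in non-increasing order.

[6, 2, 1]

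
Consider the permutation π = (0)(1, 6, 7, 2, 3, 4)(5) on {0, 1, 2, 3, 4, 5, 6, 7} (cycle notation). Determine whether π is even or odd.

odd

The cycle lengths are 6, 1, 1.
A cycle is odd iff its length is even; π has 1 even-length cycle, so sgn(π) = (−1)^1 and π is odd.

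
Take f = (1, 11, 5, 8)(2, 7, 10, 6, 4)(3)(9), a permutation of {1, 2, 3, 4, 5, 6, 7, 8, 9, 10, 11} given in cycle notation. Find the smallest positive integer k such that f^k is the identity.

20

The cycle type of f is (5, 4, 1, 1).
The order of f is the least common multiple of its cycle lengths: lcm(5, 4) = 20.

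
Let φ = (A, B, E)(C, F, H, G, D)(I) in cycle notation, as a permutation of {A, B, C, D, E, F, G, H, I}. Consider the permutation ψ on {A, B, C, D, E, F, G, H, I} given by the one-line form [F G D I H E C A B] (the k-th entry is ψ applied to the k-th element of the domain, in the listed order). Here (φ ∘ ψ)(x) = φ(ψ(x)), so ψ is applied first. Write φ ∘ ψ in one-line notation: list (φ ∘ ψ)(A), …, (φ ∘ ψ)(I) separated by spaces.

(φ ∘ ψ)(x) = φ(ψ(x)). Computing each image: φ(ψ(A)) = φ(F) = H, φ(ψ(B)) = φ(G) = D, φ(ψ(C)) = φ(D) = C, φ(ψ(D)) = φ(I) = I, φ(ψ(E)) = φ(H) = G, φ(ψ(F)) = φ(E) = A, φ(ψ(G)) = φ(C) = F, φ(ψ(H)) = φ(A) = B, φ(ψ(I)) = φ(B) = E.
Hence φ ∘ ψ = [H D C I G A F B E].

H D C I G A F B E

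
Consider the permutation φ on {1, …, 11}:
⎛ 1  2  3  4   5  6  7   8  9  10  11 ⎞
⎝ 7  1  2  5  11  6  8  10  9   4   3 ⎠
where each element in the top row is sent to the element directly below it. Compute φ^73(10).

Tracing 10 → 4 → … returns to 10 after 9 steps, so 10 lies in a 9-cycle (1, 7, 8, 10, 4, 5, 11, 3, 2).
On a 9-cycle, φ^9 is the identity, so φ^73 = φ^1 there (73 ≡ 1 mod 9).
Stepping 1 place around the cycle: 10 → 4.

4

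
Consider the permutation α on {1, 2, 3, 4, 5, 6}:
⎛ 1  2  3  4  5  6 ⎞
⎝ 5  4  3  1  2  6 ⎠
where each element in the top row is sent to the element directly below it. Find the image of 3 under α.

3

The entry below 3 in the array is 3, so α(3) = 3.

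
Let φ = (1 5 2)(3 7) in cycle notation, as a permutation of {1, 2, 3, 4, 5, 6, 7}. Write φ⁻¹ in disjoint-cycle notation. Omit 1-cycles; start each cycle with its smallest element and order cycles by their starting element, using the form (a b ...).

Inverting a permutation written in cycle notation just reverses the order within every cycle.
After reversing and putting each cycle's least element first, φ⁻¹ = (1 2 5)(3 7).

(1 2 5)(3 7)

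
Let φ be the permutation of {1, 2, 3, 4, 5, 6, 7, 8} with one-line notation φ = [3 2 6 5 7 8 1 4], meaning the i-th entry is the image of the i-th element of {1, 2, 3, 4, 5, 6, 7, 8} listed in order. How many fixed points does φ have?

The fixed points (elements with φ(x) = x) are {2}, so there is 1.

1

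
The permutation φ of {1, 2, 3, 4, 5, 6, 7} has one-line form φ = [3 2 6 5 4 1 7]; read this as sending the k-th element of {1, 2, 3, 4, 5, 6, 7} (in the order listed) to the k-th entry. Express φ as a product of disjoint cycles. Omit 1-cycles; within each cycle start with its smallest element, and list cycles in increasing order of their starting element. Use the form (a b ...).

Iterating φ from 1 gives 1 → 3 → 6 → 1; that is the 3-cycle (1 3 6).
Repeating from the next unused element and collecting all non-trivial cycles gives (1 3 6)(4 5).

(1 3 6)(4 5)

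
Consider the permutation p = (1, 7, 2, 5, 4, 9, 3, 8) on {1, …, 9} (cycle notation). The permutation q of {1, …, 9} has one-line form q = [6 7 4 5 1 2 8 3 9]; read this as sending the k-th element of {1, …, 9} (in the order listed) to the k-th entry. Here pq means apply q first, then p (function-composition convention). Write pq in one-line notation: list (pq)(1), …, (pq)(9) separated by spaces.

(pq)(x) = p(q(x)). Computing each image: p(q(1)) = p(6) = 6, p(q(2)) = p(7) = 2, p(q(3)) = p(4) = 9, p(q(4)) = p(5) = 4, p(q(5)) = p(1) = 7, p(q(6)) = p(2) = 5, p(q(7)) = p(8) = 1, p(q(8)) = p(3) = 8, p(q(9)) = p(9) = 3.
Hence pq = [6 2 9 4 7 5 1 8 3].

6 2 9 4 7 5 1 8 3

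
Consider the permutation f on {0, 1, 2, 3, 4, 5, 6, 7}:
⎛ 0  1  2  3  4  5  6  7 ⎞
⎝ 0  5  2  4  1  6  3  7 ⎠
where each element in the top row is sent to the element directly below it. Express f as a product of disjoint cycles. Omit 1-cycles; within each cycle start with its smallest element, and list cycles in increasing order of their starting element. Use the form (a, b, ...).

(1, 5, 6, 3, 4)

Start at 1 and follow images: 1 → 5 → 6 → 3 → 4 → 1, giving the cycle (1, 5, 6, 3, 4).
Continuing from each remaining unvisited element yields (1, 5, 6, 3, 4).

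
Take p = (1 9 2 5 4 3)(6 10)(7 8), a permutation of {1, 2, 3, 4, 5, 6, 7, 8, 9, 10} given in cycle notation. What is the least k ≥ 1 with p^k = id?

6

The disjoint cycles have lengths 6, 2, 2.
Since disjoint cycles commute, ord(p) = lcm(6, 2, 2) = 6.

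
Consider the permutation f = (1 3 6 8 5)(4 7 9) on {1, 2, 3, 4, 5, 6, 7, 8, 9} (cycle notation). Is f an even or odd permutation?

The cycle lengths are 5, 3, 1.
A cycle is odd iff its length is even; f has 0 even-length cycles, so sgn(f) = (−1)^0 and f is even.

even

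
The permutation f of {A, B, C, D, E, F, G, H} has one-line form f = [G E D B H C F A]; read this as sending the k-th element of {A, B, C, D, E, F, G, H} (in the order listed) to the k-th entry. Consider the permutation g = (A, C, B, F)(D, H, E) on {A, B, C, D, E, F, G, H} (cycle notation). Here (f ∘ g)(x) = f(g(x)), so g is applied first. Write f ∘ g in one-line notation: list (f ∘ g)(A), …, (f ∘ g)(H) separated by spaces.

(f ∘ g)(x) = f(g(x)). Computing each image: f(g(A)) = f(C) = D, f(g(B)) = f(F) = C, f(g(C)) = f(B) = E, f(g(D)) = f(H) = A, f(g(E)) = f(D) = B, f(g(F)) = f(A) = G, f(g(G)) = f(G) = F, f(g(H)) = f(E) = H.
Hence f ∘ g = [D C E A B G F H].

D C E A B G F H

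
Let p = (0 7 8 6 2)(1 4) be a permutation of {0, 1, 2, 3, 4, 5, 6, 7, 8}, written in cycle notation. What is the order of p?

10

The cycle type of p is (5, 2, 1, 1).
The order is lcm(5, 2) = 10.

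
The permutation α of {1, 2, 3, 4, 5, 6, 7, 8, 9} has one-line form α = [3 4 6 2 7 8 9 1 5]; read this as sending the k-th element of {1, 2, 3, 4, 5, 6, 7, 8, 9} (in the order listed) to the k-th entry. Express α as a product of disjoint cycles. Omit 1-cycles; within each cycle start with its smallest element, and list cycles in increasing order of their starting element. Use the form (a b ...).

(1 3 6 8)(2 4)(5 7 9)

From 1: 1 → 3 → 6 → 8 → 1, closing the cycle (1 3 6 8).
Repeating from the next unused element and collecting all non-trivial cycles gives (1 3 6 8)(2 4)(5 7 9).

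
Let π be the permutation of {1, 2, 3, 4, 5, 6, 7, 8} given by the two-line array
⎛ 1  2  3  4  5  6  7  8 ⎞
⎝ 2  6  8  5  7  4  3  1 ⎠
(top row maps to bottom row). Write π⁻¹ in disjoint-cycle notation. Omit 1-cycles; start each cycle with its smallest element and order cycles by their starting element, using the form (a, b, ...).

(1, 8, 3, 7, 5, 4, 6, 2)

First write π in disjoint cycles: (1, 2, 6, 4, 5, 7, 3, 8).
The inverse reverses every cycle; in canonical form, π⁻¹ = (1, 8, 3, 7, 5, 4, 6, 2).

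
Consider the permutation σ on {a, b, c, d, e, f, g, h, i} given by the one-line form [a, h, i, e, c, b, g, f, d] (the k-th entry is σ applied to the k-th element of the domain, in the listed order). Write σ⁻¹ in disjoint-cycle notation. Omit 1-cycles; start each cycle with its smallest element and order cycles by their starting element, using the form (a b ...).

The cycle decomposition of σ is (b h f)(c i d e).
Reversing each cycle (and rotating so the smallest element leads) gives σ⁻¹ = (b f h)(c e d i).

(b f h)(c e d i)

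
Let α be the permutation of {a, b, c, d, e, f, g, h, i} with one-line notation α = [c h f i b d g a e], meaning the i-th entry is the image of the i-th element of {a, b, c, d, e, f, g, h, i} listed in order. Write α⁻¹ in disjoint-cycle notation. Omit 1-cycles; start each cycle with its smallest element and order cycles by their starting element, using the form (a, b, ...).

(a, h, b, e, i, d, f, c)

The cycle decomposition of α is (a, c, f, d, i, e, b, h).
Reversing each cycle (and rotating so the smallest element leads) gives α⁻¹ = (a, h, b, e, i, d, f, c).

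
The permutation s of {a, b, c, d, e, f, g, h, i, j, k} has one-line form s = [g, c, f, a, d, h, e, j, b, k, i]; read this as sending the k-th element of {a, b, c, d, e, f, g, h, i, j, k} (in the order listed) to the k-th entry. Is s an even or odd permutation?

In disjoint-cycle form the cycle lengths are 7, 4.
A cycle of length ℓ contributes ℓ−1 transpositions, so s is a product of 6 + 3 = 9 transpositions — odd.

odd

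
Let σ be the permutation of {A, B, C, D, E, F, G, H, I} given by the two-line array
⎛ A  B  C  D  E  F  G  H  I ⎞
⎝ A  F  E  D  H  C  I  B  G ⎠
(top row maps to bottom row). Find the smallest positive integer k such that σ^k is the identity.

10

Decomposing into disjoint cycles gives cycle lengths 5, 2, 1, 1.
The order is lcm(5, 2) = 10.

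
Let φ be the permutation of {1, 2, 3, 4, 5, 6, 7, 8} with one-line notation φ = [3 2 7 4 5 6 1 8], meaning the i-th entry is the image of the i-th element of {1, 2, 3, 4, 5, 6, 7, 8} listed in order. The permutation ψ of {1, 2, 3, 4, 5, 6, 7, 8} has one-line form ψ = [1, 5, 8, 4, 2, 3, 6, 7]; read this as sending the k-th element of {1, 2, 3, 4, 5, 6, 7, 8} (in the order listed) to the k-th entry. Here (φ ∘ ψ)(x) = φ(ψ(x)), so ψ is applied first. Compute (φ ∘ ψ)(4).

ψ(4) = 4, then φ(4) = 4; composing gives (φ ∘ ψ)(4) = 4.

4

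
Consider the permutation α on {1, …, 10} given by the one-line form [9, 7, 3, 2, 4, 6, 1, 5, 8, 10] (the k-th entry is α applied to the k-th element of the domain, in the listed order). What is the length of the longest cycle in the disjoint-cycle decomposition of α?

Decomposing into disjoint cycles gives (1, 9, 8, 5, 4, 2, 7); the longest has length 7.

7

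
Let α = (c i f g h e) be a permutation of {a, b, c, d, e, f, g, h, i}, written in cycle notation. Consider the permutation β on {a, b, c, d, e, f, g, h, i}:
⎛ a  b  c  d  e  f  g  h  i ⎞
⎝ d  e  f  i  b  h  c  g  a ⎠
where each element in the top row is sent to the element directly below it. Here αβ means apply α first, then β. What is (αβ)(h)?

b

(αβ)(h) = β(α(h)). α(h) = e, then β(e) = b. So (αβ)(h) = b.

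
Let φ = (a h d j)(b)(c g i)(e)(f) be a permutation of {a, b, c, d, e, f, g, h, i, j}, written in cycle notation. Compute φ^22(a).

a lies in the 4-cycle (a h d j).
Powers repeat with period 4 on this cycle, and 22 mod 4 = 2, so φ^22(a) = φ^2(a).
Advancing 2 steps from a: a → h → d.

d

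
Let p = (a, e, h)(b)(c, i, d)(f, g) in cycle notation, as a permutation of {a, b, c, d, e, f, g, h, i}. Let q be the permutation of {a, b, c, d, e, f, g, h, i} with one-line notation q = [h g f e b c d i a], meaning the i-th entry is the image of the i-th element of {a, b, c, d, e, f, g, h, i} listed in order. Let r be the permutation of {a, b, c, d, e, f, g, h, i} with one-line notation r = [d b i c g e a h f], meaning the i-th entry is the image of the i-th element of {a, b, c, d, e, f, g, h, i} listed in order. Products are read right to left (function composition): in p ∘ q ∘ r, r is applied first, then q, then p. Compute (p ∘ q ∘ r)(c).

Apply the permutations in order: r(c) = i, then q(i) = a, then p(a) = e. So (p ∘ q ∘ r)(c) = e.

e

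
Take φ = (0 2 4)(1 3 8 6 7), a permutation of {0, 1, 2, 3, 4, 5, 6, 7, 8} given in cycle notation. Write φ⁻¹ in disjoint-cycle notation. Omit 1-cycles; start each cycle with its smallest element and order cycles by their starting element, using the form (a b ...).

(0 4 2)(1 7 6 8 3)

The inverse reverses each cycle.
After reversing and putting each cycle's least element first, φ⁻¹ = (0 4 2)(1 7 6 8 3).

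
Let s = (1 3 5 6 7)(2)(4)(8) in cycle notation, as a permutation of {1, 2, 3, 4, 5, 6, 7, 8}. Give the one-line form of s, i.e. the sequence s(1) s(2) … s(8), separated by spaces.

Reading each image from the cycles: 1↦3, 2↦2, 3↦5, 4↦4, 5↦6, 6↦7, 7↦1, 8↦8.
Listing these in domain order gives 3 2 5 4 6 7 1 8.

3 2 5 4 6 7 1 8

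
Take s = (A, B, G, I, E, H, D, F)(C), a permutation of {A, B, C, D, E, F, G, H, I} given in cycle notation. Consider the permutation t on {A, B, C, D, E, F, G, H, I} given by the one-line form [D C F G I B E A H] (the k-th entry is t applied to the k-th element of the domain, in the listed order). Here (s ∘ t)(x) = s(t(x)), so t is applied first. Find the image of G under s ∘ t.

t(G) = E, then s(E) = H; composing gives (s ∘ t)(G) = H.

H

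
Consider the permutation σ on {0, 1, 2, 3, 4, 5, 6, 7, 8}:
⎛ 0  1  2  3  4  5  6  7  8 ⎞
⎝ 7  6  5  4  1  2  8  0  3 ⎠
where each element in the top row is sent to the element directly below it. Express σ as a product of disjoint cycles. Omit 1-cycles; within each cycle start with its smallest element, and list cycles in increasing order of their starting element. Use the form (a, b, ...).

(0, 7)(1, 6, 8, 3, 4)(2, 5)

Iterating σ from 0 gives 0 → 7 → 0; that is the 2-cycle (0, 7).
Repeating from the next unused element and collecting all non-trivial cycles gives (0, 7)(1, 6, 8, 3, 4)(2, 5).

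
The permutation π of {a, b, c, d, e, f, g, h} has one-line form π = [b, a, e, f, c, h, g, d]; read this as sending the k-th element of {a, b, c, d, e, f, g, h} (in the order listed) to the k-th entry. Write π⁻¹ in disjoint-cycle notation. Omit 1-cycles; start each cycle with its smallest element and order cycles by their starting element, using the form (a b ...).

First write π in disjoint cycles: (a b)(c e)(d f h).
Reversing each cycle (and rotating so the smallest element leads) gives π⁻¹ = (a b)(c e)(d h f).

(a b)(c e)(d h f)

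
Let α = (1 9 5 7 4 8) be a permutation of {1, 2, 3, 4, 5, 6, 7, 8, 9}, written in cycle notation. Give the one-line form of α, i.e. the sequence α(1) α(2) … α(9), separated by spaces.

9 2 3 8 7 6 4 1 5

Image by image: 1→9, 2→2, 3→3, 4→8, 5→7, 6→6, 7→4, 8→1, 9→5.
So the one-line form is 9 2 3 8 7 6 4 1 5.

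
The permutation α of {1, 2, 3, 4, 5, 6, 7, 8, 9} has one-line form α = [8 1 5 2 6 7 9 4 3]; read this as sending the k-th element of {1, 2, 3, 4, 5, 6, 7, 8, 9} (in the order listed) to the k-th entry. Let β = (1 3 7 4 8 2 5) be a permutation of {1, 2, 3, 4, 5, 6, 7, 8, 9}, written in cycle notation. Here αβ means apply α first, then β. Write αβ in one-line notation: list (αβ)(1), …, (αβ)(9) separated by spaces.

(αβ)(x) = β(α(x)). Computing each image: β(α(1)) = β(8) = 2, β(α(2)) = β(1) = 3, β(α(3)) = β(5) = 1, β(α(4)) = β(2) = 5, β(α(5)) = β(6) = 6, β(α(6)) = β(7) = 4, β(α(7)) = β(9) = 9, β(α(8)) = β(4) = 8, β(α(9)) = β(3) = 7.
Hence αβ = [2 3 1 5 6 4 9 8 7].

2 3 1 5 6 4 9 8 7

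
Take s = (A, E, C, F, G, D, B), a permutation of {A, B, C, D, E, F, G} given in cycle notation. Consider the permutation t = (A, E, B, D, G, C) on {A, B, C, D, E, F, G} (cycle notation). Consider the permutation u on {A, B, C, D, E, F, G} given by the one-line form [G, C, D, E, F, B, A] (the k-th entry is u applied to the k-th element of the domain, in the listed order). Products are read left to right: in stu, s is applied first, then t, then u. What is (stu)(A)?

Apply the permutations in order: s(A) = E, then t(E) = B, then u(B) = C. So (stu)(A) = C.

C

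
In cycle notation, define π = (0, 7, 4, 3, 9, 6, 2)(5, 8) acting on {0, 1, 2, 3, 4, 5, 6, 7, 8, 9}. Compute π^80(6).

6 lies in the 7-cycle (0, 7, 4, 3, 9, 6, 2).
Since the cycle has length 7, π^80 acts on it the same as π^3 (80 mod 7 = 3).
Stepping 3 places around the cycle: 6 → 2 → 0 → 7.

7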